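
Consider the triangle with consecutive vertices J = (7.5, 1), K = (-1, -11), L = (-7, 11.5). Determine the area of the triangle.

131.625

Apply Gauss's area formula: 2A = Σ (x_i·y_{i+1} − x_{i+1}·y_i), indices taken mod 3.
Σ = (-81.5) + (-88.5) + (-93.25) = -263.25
Area = |Σ|/2 = 131.625.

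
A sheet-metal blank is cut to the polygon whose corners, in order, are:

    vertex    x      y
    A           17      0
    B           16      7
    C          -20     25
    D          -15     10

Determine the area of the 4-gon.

Cross-terms: 119, 540, 175, -170  ⇒  Σ = 664
Area = |Σ|/2 = 332.

332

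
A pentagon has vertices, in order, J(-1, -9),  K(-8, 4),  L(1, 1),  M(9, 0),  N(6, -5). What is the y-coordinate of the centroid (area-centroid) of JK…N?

-454/201

Apply the surveyor's formula. First the cross-terms c_i = x_i·y_{i+1} − x_{i+1}·y_i:
  -76, -12, -9, -45, -59  ⇒  2A = -201, A = -100.5.
Then Σ (y_i + y_{i+1})·c_i = 1362, so ȳ = 1362 / (6·(-100.5)) = -454/201.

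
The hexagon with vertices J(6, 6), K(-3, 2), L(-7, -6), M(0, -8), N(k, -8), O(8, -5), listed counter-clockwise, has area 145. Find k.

The doubled signed area Σ (x_i y_{i+1} − x_{i+1} y_i) is linear in k.
With k=0 it equals 260; the coefficient of k is 3 (from the two edges through N).
So 3·k + 260 = 2·145 = 290 ⇒ k = 10.

10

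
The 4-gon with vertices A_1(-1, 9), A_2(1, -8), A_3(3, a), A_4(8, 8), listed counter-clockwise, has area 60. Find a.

Write out the shoelace sum; only the two edges meeting at A_3 involve a:
2·Area = [(1·a − 3·(-8)) + (3·8 − 8·a)] + 79
       = -7·a + 127 = 120
⇒ a = 1.

1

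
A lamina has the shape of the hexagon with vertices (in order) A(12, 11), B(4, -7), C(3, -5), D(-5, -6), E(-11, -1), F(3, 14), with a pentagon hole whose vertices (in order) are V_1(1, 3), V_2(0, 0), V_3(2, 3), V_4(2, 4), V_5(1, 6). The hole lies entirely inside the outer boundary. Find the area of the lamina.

255

Outer boundary:
Σ = (-128) + (1) + (-43) + (-61) + (-151) + (-135) = -517
Area = |Σ|/2 = 258.5.
Hole:
V_1→V_2: (1)(0) − (0)(3) = 0
V_2→V_3: (0)(3) − (2)(0) = 0
V_3→V_4: (2)(4) − (2)(3) = 2
V_4→V_5: (2)(6) − (1)(4) = 8
V_5→V_1: (1)(3) − (1)(6) = -3
Σ = 7
Area = |Σ|/2 = 3.5.
Net area = 258.5 − 3.5 = 255.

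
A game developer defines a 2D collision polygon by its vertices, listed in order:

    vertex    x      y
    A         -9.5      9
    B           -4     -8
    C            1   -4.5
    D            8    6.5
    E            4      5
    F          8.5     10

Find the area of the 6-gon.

Cross-terms: 112, 26, 42.5, 14, -2.5, 171.5  ⇒  Σ = 363.5
Area = |Σ|/2 = 181.75.

181.75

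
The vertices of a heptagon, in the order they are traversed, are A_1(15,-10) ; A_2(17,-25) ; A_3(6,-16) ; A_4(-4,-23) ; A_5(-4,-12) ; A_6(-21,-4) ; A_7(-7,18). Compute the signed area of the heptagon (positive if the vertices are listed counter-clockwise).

-707.5

Apply Gauss's area formula: 2A = Σ (x_i·y_{i+1} − x_{i+1}·y_i), indices taken mod 7.
Σ = (-205) + (-122) + (-202) + (-44) + (-236) + (-406) + (-200) = -1415
Signed area = Σ/2 = -707.5 (negative ⇒ clockwise traversal).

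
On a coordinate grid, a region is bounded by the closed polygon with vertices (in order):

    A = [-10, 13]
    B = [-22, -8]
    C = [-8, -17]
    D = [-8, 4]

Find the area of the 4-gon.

Apply the shoelace (surveyor's) formula: 2A = Σ (x_i·y_{i+1} − x_{i+1}·y_i), indices taken mod 4.
Σ = (366) + (310) + (-168) + (-64) = 444
Area = |Σ|/2 = 222.

222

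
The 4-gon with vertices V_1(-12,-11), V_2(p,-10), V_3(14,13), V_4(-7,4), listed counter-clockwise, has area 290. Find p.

2

Write out the shoelace sum; only the two edges meeting at V_2 involve p:
2·Area = [((-12)·(-10) − p·(-11)) + (p·13 − 14·(-10))] + 272
       = 24·p + 532 = 580
⇒ p = 2.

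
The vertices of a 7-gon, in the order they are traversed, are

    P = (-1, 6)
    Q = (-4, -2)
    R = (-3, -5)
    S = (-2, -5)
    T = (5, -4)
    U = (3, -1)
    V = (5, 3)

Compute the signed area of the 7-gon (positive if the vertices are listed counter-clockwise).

Apply the surveyor's formula: 2A = Σ (x_i·y_{i+1} − x_{i+1}·y_i), indices taken mod 7.
Σ = (26) + (14) + (5) + (33) + (7) + (14) + (33) = 132
Signed area = Σ/2 = 66 (positive ⇒ counter-clockwise traversal).

66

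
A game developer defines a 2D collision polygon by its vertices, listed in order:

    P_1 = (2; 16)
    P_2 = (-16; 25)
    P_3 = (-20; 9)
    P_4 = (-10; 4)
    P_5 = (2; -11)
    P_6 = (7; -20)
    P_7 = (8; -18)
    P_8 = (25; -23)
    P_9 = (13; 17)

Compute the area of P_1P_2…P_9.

1004.5

Apply the surveyor's formula: 2A = Σ (x_i·y_{i+1} − x_{i+1}·y_i), indices taken mod 9.
Σ = (306) + (356) + (10) + (102) + (37) + (34) + (266) + (724) + (174) = 2009
Area = |Σ|/2 = 1004.5.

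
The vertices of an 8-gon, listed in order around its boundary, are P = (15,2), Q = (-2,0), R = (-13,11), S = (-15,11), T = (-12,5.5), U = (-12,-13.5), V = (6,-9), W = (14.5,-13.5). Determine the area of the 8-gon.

Cross-terms: 4, -22, 22, 49.5, 228, 189, 49.5, 231.5  ⇒  Σ = 751.5
Area = |Σ|/2 = 375.75.

375.75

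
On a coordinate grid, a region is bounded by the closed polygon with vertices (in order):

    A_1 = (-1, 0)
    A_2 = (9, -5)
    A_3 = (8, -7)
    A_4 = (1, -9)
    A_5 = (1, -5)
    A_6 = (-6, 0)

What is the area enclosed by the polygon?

Apply the shoelace (surveyor's) formula: 2A = Σ (x_i·y_{i+1} − x_{i+1}·y_i), indices taken mod 6.
A_1→A_2: (-1)(-5) − (9)(0) = 5
A_2→A_3: (9)(-7) − (8)(-5) = -23
A_3→A_4: (8)(-9) − (1)(-7) = -65
A_4→A_5: (1)(-5) − (1)(-9) = 4
A_5→A_6: (1)(0) − (-6)(-5) = -30
A_6→A_1: (-6)(0) − (-1)(0) = 0
Σ = -109
Area = |Σ|/2 = 54.5.

54.5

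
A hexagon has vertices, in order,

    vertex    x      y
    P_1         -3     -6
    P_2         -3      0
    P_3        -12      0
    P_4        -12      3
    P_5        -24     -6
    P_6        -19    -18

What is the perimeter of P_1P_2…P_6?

|P_1P_2| = √((0)² + (6)²) = √36 = 6
|P_2P_3| = √((-9)² + (0)²) = √81 = 9
|P_3P_4| = √((0)² + (3)²) = √9 = 3
|P_4P_5| = √((-12)² + (-9)²) = √225 = 15
|P_5P_6| = √((5)² + (-12)²) = √169 = 13
|P_6P_1| = √((16)² + (12)²) = √400 = 20
Perimeter = 6 + 9 + 3 + 15 + 13 + 20 = 66.

66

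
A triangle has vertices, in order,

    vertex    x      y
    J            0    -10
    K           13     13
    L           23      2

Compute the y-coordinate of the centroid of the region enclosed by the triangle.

Apply the surveyor's formula. First the cross-terms c_i = x_i·y_{i+1} − x_{i+1}·y_i:
  130, -273, -230  ⇒  2A = -373, A = -186.5.
Then Σ (y_i + y_{i+1})·c_i = -1865, so ȳ = -1865 / (6·(-186.5)) = 5/3.

5/3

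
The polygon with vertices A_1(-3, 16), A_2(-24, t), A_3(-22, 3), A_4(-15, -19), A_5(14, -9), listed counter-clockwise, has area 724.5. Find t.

4

The doubled signed area Σ (x_i y_{i+1} − x_{i+1} y_i) is linear in t.
With t=0 it equals 1373; the coefficient of t is 19 (from the two edges through A_2).
So 19·t + 1373 = 2·724.5 = 1449 ⇒ t = 4.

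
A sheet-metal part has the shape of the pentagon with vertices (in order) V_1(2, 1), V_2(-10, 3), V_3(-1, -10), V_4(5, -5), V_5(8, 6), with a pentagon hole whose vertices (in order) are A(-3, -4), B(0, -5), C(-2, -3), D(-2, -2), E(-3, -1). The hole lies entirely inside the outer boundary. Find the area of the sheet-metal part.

116

Outer boundary:
V_1→V_2: (2)(3) − (-10)(1) = 16
V_2→V_3: (-10)(-10) − (-1)(3) = 103
V_3→V_4: (-1)(-5) − (5)(-10) = 55
V_4→V_5: (5)(6) − (8)(-5) = 70
V_5→V_1: (8)(1) − (2)(6) = -4
Σ = 240
Area = |Σ|/2 = 120.
Hole:
Apply Gauss's area formula: 2A = Σ (x_i·y_{i+1} − x_{i+1}·y_i), indices taken mod 5.
Σ = (15) + (-10) + (-2) + (-4) + (9) = 8
Area = |Σ|/2 = 4.
Net area = 120 − 4 = 116.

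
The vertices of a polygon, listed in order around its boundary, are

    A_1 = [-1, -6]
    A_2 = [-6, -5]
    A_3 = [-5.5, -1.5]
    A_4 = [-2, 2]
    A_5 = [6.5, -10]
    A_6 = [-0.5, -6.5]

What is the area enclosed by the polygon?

53.625

Cross-terms: -31, -18.5, -14, 7, -47.25, -3.5  ⇒  Σ = -107.25
Area = |Σ|/2 = 53.625.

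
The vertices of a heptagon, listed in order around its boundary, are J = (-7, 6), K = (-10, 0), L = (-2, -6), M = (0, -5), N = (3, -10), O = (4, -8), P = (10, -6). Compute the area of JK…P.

117.5

Apply Gauss's area formula: 2A = Σ (x_i·y_{i+1} − x_{i+1}·y_i), indices taken mod 7.
Cross-terms: 60, 60, 10, 15, 16, 56, 18  ⇒  Σ = 235
Area = |Σ|/2 = 117.5.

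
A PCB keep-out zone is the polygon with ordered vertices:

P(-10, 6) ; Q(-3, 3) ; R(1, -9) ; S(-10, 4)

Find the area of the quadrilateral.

47

Apply Gauss's area formula: 2A = Σ (x_i·y_{i+1} − x_{i+1}·y_i), indices taken mod 4.
P→Q: (-10)(3) − (-3)(6) = -12
Q→R: (-3)(-9) − (1)(3) = 24
R→S: (1)(4) − (-10)(-9) = -86
S→P: (-10)(6) − (-10)(4) = -20
Σ = -94
Area = |Σ|/2 = 47.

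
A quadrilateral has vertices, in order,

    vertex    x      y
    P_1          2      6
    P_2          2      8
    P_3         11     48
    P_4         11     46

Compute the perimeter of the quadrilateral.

86

|P_1P_2| = √((0)² + (2)²) = √4 = 2
|P_2P_3| = √((9)² + (40)²) = √1681 = 41
|P_3P_4| = √((0)² + (-2)²) = √4 = 2
|P_4P_1| = √((-9)² + (-40)²) = √1681 = 41
Perimeter = 2 + 41 + 2 + 41 = 86.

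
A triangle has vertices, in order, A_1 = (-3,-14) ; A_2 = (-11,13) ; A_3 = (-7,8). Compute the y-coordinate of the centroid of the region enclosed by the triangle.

Apply the shoelace formula. First the cross-terms c_i = x_i·y_{i+1} − x_{i+1}·y_i:
  -193, 3, 122  ⇒  2A = -68, A = -34.
Then Σ (y_i + y_{i+1})·c_i = -476, so ȳ = -476 / (6·(-34)) = 7/3.

7/3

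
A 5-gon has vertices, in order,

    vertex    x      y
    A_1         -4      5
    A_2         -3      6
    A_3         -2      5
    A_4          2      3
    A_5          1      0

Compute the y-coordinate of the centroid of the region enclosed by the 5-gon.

Apply the surveyor's formula. First the cross-terms c_i = x_i·y_{i+1} − x_{i+1}·y_i:
  -9, -3, -16, -3, 5  ⇒  2A = -26, A = -13.
Then Σ (y_i + y_{i+1})·c_i = -244, so ȳ = -244 / (6·(-13)) = 122/39.

122/39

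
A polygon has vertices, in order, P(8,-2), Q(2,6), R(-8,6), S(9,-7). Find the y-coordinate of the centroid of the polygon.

Apply the surveyor's formula. First the cross-terms c_i = x_i·y_{i+1} − x_{i+1}·y_i:
  52, 60, 2, 38  ⇒  2A = 152, A = 76.
Then Σ (y_i + y_{i+1})·c_i = 584, so ȳ = 584 / (6·76) = 73/57.

73/57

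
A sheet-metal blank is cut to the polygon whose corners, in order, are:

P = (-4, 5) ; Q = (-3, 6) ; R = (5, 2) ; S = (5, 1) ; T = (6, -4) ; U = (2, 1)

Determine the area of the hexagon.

Apply Gauss's area formula: 2A = Σ (x_i·y_{i+1} − x_{i+1}·y_i), indices taken mod 6.
P→Q: (-4)(6) − (-3)(5) = -9
Q→R: (-3)(2) − (5)(6) = -36
R→S: (5)(1) − (5)(2) = -5
S→T: (5)(-4) − (6)(1) = -26
T→U: (6)(1) − (2)(-4) = 14
U→P: (2)(5) − (-4)(1) = 14
Σ = -48
Area = |Σ|/2 = 24.

24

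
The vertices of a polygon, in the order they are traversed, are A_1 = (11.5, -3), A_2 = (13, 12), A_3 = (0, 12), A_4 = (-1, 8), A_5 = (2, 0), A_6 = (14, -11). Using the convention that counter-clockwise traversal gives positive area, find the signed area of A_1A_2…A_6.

Apply the shoelace formula: 2A = Σ (x_i·y_{i+1} − x_{i+1}·y_i), indices taken mod 6.
Σ = (177) + (156) + (12) + (-16) + (-22) + (84.5) = 391.5
Signed area = Σ/2 = 195.75 (positive ⇒ counter-clockwise traversal).

195.75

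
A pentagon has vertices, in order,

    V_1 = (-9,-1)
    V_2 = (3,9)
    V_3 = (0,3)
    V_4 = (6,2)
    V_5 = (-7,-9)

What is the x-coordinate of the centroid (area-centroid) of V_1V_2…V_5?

-179/67

Apply Gauss's area formula. First the cross-terms c_i = x_i·y_{i+1} − x_{i+1}·y_i:
  -78, 9, -18, -40, -74  ⇒  2A = -201, A = -100.5.
Then Σ (x_i + x_{i+1})·c_i = 1611, so x̄ = 1611 / (6·(-100.5)) = -179/67.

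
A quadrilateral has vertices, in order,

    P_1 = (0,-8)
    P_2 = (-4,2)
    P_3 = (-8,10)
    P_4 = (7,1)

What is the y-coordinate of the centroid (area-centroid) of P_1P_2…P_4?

281/285

Apply the shoelace formula. First the cross-terms c_i = x_i·y_{i+1} − x_{i+1}·y_i:
  -32, -24, -78, -56  ⇒  2A = -190, A = -95.
Then Σ (y_i + y_{i+1})·c_i = -562, so ȳ = -562 / (6·(-95)) = 281/285.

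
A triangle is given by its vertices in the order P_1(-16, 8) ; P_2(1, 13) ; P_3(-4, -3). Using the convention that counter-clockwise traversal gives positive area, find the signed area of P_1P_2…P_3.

-123.5

P_1→P_2: (-16)(13) − (1)(8) = -216
P_2→P_3: (1)(-3) − (-4)(13) = 49
P_3→P_1: (-4)(8) − (-16)(-3) = -80
Σ = -247
Signed area = Σ/2 = -123.5 (negative ⇒ clockwise traversal).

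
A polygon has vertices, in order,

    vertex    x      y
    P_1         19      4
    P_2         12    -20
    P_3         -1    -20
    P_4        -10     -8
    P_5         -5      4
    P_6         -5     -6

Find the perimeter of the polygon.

|P_1P_2| = √((-7)² + (-24)²) = √625 = 25
|P_2P_3| = √((-13)² + (0)²) = √169 = 13
|P_3P_4| = √((-9)² + (12)²) = √225 = 15
|P_4P_5| = √((5)² + (12)²) = √169 = 13
|P_5P_6| = √((0)² + (-10)²) = √100 = 10
|P_6P_1| = √((24)² + (10)²) = √676 = 26
Perimeter = 25 + 13 + 15 + 13 + 10 + 26 = 102.

102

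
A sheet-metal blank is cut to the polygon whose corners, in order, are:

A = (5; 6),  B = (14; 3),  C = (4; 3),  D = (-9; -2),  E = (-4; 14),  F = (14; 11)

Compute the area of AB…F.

182.5

Apply the shoelace formula: 2A = Σ (x_i·y_{i+1} − x_{i+1}·y_i), indices taken mod 6.
A→B: (5)(3) − (14)(6) = -69
B→C: (14)(3) − (4)(3) = 30
C→D: (4)(-2) − (-9)(3) = 19
D→E: (-9)(14) − (-4)(-2) = -134
E→F: (-4)(11) − (14)(14) = -240
F→A: (14)(6) − (5)(11) = 29
Σ = -365
Area = |Σ|/2 = 182.5.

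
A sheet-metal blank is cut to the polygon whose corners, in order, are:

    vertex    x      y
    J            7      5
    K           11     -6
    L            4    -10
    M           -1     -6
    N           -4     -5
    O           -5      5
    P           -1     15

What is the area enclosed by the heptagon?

230.5

Apply the surveyor's formula: 2A = Σ (x_i·y_{i+1} − x_{i+1}·y_i), indices taken mod 7.
Σ = (-97) + (-86) + (-34) + (-19) + (-45) + (-70) + (-110) = -461
Area = |Σ|/2 = 230.5.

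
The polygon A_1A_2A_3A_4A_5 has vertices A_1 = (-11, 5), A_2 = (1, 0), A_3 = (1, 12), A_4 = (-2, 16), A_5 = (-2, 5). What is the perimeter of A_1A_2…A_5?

|A_1A_2| = √((12)² + (-5)²) = √169 = 13
|A_2A_3| = √((0)² + (12)²) = √144 = 12
|A_3A_4| = √((-3)² + (4)²) = √25 = 5
|A_4A_5| = √((0)² + (-11)²) = √121 = 11
|A_5A_1| = √((-9)² + (0)²) = √81 = 9
Perimeter = 13 + 12 + 5 + 11 + 9 = 50.

50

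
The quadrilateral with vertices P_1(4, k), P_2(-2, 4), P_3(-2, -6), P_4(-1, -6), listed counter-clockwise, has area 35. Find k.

4

The doubled signed area Σ (x_i y_{i+1} − x_{i+1} y_i) is linear in k.
With k=0 it equals 66; the coefficient of k is 1 (from the two edges through P_1).
So 1·k + 66 = 2·35 = 70 ⇒ k = 4.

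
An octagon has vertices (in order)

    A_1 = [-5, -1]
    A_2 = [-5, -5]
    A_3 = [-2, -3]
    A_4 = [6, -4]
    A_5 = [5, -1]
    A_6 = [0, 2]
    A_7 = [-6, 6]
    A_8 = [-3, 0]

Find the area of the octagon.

Σ = (20) + (5) + (26) + (14) + (10) + (12) + (18) + (3) = 108
Area = |Σ|/2 = 54.

54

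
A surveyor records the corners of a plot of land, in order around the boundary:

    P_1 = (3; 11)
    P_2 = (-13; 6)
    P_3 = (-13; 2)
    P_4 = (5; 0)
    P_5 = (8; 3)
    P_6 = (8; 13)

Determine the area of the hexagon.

Apply Gauss's area formula: 2A = Σ (x_i·y_{i+1} − x_{i+1}·y_i), indices taken mod 6.
P_1→P_2: (3)(6) − (-13)(11) = 161
P_2→P_3: (-13)(2) − (-13)(6) = 52
P_3→P_4: (-13)(0) − (5)(2) = -10
P_4→P_5: (5)(3) − (8)(0) = 15
P_5→P_6: (8)(13) − (8)(3) = 80
P_6→P_1: (8)(11) − (3)(13) = 49
Σ = 347
Area = |Σ|/2 = 173.5.

173.5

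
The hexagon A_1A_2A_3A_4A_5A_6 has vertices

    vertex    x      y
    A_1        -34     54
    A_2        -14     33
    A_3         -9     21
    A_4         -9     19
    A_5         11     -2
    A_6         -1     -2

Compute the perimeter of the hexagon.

|A_1A_2| = √((20)² + (-21)²) = √841 = 29
|A_2A_3| = √((5)² + (-12)²) = √169 = 13
|A_3A_4| = √((0)² + (-2)²) = √4 = 2
|A_4A_5| = √((20)² + (-21)²) = √841 = 29
|A_5A_6| = √((-12)² + (0)²) = √144 = 12
|A_6A_1| = √((-33)² + (56)²) = √4225 = 65
Perimeter = 29 + 13 + 2 + 29 + 12 + 65 = 150.

150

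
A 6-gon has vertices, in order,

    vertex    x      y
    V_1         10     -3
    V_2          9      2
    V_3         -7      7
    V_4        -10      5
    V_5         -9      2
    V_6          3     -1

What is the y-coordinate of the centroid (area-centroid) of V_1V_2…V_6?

310/141

Apply Gauss's area formula. First the cross-terms c_i = x_i·y_{i+1} − x_{i+1}·y_i:
  47, 77, 35, 25, 3, 1  ⇒  2A = 188, A = 94.
Then Σ (y_i + y_{i+1})·c_i = 1240, so ȳ = 1240 / (6·94) = 310/141.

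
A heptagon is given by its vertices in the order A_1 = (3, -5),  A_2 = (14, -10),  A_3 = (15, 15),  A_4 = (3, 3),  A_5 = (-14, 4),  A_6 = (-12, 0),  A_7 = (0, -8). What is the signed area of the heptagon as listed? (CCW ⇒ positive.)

311

Apply the surveyor's formula: 2A = Σ (x_i·y_{i+1} − x_{i+1}·y_i), indices taken mod 7.
Σ = (40) + (360) + (0) + (54) + (48) + (96) + (24) = 622
Signed area = Σ/2 = 311 (positive ⇒ counter-clockwise traversal).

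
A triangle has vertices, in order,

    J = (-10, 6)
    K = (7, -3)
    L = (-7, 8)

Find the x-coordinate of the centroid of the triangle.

Apply the surveyor's formula. First the cross-terms c_i = x_i·y_{i+1} − x_{i+1}·y_i:
  -12, 35, 38  ⇒  2A = 61, A = 30.5.
Then Σ (x_i + x_{i+1})·c_i = -610, so x̄ = -610 / (6·30.5) = -10/3.

-10/3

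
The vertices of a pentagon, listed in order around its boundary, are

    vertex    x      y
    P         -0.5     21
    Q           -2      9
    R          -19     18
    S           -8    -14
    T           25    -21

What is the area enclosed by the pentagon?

807.5

Σ = (37.5) + (135) + (410) + (518) + (514.5) = 1615
Area = |Σ|/2 = 807.5.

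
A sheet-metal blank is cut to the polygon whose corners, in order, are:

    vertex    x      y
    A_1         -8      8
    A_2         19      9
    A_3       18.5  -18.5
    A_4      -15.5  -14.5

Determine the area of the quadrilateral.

Apply the shoelace (surveyor's) formula: 2A = Σ (x_i·y_{i+1} − x_{i+1}·y_i), indices taken mod 4.
Cross-terms: -224, -518, -555, -240  ⇒  Σ = -1537
Area = |Σ|/2 = 768.5.

768.5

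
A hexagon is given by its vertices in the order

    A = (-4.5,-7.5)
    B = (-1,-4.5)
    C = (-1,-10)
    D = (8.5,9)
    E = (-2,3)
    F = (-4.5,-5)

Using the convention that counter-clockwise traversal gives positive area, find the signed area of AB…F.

86.25

Apply the surveyor's formula: 2A = Σ (x_i·y_{i+1} − x_{i+1}·y_i), indices taken mod 6.
Cross-terms: 12.75, 5.5, 76, 43.5, 23.5, 11.25  ⇒  Σ = 172.5
Signed area = Σ/2 = 86.25 (positive ⇒ counter-clockwise traversal).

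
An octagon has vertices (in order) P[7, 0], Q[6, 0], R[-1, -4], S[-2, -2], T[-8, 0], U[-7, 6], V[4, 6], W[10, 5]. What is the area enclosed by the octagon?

117.5

Cross-terms: 0, -24, -6, -16, -48, -66, -40, -35  ⇒  Σ = -235
Area = |Σ|/2 = 117.5.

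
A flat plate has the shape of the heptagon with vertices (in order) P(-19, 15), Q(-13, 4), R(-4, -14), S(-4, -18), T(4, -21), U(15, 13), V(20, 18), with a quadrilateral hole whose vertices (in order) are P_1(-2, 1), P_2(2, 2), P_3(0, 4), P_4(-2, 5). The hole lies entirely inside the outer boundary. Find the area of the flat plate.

Outer boundary:
Cross-terms: 119, 198, 16, 156, 367, 10, 642  ⇒  Σ = 1508
Area = |Σ|/2 = 754.
Hole:
Σ = (-6) + (8) + (8) + (8) = 18
Area = |Σ|/2 = 9.
Net area = 754 − 9 = 745.

745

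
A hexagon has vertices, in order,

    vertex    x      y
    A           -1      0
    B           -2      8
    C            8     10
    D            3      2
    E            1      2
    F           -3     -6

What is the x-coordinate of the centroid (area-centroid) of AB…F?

Apply the shoelace (surveyor's) formula. First the cross-terms c_i = x_i·y_{i+1} − x_{i+1}·y_i:
  -8, -84, -14, 4, 0, -6  ⇒  2A = -108, A = -54.
Then Σ (x_i + x_{i+1})·c_i = -594, so x̄ = -594 / (6·(-54)) = 11/6.

11/6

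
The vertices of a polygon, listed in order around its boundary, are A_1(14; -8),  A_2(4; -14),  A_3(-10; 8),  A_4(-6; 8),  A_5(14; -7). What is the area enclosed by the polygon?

194

A_1→A_2: (14)(-14) − (4)(-8) = -164
A_2→A_3: (4)(8) − (-10)(-14) = -108
A_3→A_4: (-10)(8) − (-6)(8) = -32
A_4→A_5: (-6)(-7) − (14)(8) = -70
A_5→A_1: (14)(-8) − (14)(-7) = -14
Σ = -388
Area = |Σ|/2 = 194.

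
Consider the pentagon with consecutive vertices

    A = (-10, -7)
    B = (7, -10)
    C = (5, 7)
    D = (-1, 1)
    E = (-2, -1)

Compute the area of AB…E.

133.5

Σ = (149) + (99) + (12) + (3) + (4) = 267
Area = |Σ|/2 = 133.5.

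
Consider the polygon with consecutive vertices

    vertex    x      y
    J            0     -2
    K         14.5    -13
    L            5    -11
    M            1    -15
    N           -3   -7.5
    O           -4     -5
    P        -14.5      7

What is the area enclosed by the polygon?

134.25

J→K: (0)(-13) − (14.5)(-2) = 29
K→L: (14.5)(-11) − (5)(-13) = -94.5
L→M: (5)(-15) − (1)(-11) = -64
M→N: (1)(-7.5) − (-3)(-15) = -52.5
N→O: (-3)(-5) − (-4)(-7.5) = -15
O→P: (-4)(7) − (-14.5)(-5) = -100.5
P→J: (-14.5)(-2) − (0)(7) = 29
Σ = -268.5
Area = |Σ|/2 = 134.25.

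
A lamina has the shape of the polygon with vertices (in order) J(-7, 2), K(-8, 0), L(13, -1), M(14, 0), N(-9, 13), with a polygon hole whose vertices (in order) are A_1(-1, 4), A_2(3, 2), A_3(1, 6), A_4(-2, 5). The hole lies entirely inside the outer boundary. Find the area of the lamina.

Outer boundary:
Apply Gauss's area formula: 2A = Σ (x_i·y_{i+1} − x_{i+1}·y_i), indices taken mod 5.
Σ = (16) + (8) + (14) + (182) + (73) = 293
Area = |Σ|/2 = 146.5.
Hole:
A_1→A_2: (-1)(2) − (3)(4) = -14
A_2→A_3: (3)(6) − (1)(2) = 16
A_3→A_4: (1)(5) − (-2)(6) = 17
A_4→A_1: (-2)(4) − (-1)(5) = -3
Σ = 16
Area = |Σ|/2 = 8.
Net area = 146.5 − 8 = 138.5.

138.5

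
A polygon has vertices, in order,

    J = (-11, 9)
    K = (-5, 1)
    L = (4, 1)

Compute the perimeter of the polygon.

36

|JK| = √((6)² + (-8)²) = √100 = 10
|KL| = √((9)² + (0)²) = √81 = 9
|LJ| = √((-15)² + (8)²) = √289 = 17
Perimeter = 10 + 9 + 17 = 36.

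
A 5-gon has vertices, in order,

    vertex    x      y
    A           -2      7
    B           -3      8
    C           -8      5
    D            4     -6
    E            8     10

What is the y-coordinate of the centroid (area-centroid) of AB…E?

388/123

Apply the shoelace (surveyor's) formula. First the cross-terms c_i = x_i·y_{i+1} − x_{i+1}·y_i:
  5, 49, 28, 88, 76  ⇒  2A = 246, A = 123.
Then Σ (y_i + y_{i+1})·c_i = 2328, so ȳ = 2328 / (6·123) = 388/123.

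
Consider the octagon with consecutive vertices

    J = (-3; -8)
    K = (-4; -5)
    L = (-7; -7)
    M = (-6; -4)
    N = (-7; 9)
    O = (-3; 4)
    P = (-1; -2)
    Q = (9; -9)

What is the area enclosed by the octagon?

91.5

Apply the shoelace formula: 2A = Σ (x_i·y_{i+1} − x_{i+1}·y_i), indices taken mod 8.
Σ = (-17) + (-7) + (-14) + (-82) + (-1) + (10) + (27) + (-99) = -183
Area = |Σ|/2 = 91.5.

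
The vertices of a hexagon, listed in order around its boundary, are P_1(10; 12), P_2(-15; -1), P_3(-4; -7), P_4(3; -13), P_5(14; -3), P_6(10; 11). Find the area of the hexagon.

355.5

Apply the shoelace (surveyor's) formula: 2A = Σ (x_i·y_{i+1} − x_{i+1}·y_i), indices taken mod 6.
P_1→P_2: (10)(-1) − (-15)(12) = 170
P_2→P_3: (-15)(-7) − (-4)(-1) = 101
P_3→P_4: (-4)(-13) − (3)(-7) = 73
P_4→P_5: (3)(-3) − (14)(-13) = 173
P_5→P_6: (14)(11) − (10)(-3) = 184
P_6→P_1: (10)(12) − (10)(11) = 10
Σ = 711
Area = |Σ|/2 = 355.5.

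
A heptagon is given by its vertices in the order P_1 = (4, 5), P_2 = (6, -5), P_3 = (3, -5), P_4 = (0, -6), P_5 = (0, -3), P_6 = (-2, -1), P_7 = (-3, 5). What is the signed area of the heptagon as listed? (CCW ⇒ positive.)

Σ = (-50) + (-15) + (-18) + (0) + (-6) + (-13) + (-35) = -137
Signed area = Σ/2 = -68.5 (negative ⇒ clockwise traversal).

-68.5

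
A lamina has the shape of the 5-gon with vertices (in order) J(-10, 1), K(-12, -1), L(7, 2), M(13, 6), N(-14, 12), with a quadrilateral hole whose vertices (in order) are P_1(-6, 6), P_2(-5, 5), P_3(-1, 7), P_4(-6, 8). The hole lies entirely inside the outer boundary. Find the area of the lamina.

175.5

Outer boundary:
Apply Gauss's area formula: 2A = Σ (x_i·y_{i+1} − x_{i+1}·y_i), indices taken mod 5.
Σ = (22) + (-17) + (16) + (240) + (106) = 367
Area = |Σ|/2 = 183.5.
Hole:
Apply the shoelace (surveyor's) formula: 2A = Σ (x_i·y_{i+1} − x_{i+1}·y_i), indices taken mod 4.
P_1→P_2: (-6)(5) − (-5)(6) = 0
P_2→P_3: (-5)(7) − (-1)(5) = -30
P_3→P_4: (-1)(8) − (-6)(7) = 34
P_4→P_1: (-6)(6) − (-6)(8) = 12
Σ = 16
Area = |Σ|/2 = 8.
Net area = 183.5 − 8 = 175.5.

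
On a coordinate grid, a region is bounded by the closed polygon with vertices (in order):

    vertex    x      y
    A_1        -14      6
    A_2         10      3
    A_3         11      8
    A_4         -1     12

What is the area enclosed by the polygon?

Apply Gauss's area formula: 2A = Σ (x_i·y_{i+1} − x_{i+1}·y_i), indices taken mod 4.
Σ = (-102) + (47) + (140) + (162) = 247
Area = |Σ|/2 = 123.5.

123.5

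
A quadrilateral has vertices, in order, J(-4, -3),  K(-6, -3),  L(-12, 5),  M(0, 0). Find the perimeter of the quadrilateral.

|JK| = √((-2)² + (0)²) = √4 = 2
|KL| = √((-6)² + (8)²) = √100 = 10
|LM| = √((12)² + (-5)²) = √169 = 13
|MJ| = √((-4)² + (-3)²) = √25 = 5
Perimeter = 2 + 10 + 13 + 5 = 30.

30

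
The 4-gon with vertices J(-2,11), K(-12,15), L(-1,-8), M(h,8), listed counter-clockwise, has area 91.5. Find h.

Write out the shoelace sum; only the two edges meeting at M involve h:
2·Area = [((-1)·8 − h·(-8)) + (h·11 − (-2)·8)] + 213
       = 19·h + 221 = 183
⇒ h = -2.

-2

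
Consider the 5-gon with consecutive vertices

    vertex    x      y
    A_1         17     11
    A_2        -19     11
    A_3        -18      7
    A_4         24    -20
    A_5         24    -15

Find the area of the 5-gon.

646

Apply Gauss's area formula: 2A = Σ (x_i·y_{i+1} − x_{i+1}·y_i), indices taken mod 5.
Σ = (396) + (65) + (192) + (120) + (519) = 1292
Area = |Σ|/2 = 646.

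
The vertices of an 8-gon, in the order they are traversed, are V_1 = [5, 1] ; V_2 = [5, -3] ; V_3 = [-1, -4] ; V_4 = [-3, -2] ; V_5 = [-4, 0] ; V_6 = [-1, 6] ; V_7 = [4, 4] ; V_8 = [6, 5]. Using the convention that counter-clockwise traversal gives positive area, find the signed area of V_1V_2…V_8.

-68

Apply the shoelace formula: 2A = Σ (x_i·y_{i+1} − x_{i+1}·y_i), indices taken mod 8.
Cross-terms: -20, -23, -10, -8, -24, -28, -4, -19  ⇒  Σ = -136
Signed area = Σ/2 = -68 (negative ⇒ clockwise traversal).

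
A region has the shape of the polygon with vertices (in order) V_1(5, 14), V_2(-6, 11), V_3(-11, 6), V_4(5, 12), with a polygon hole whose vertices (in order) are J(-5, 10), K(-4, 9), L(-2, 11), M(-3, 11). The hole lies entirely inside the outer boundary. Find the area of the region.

Outer boundary:
Apply the surveyor's formula: 2A = Σ (x_i·y_{i+1} − x_{i+1}·y_i), indices taken mod 4.
V_1→V_2: (5)(11) − (-6)(14) = 139
V_2→V_3: (-6)(6) − (-11)(11) = 85
V_3→V_4: (-11)(12) − (5)(6) = -162
V_4→V_1: (5)(14) − (5)(12) = 10
Σ = 72
Area = |Σ|/2 = 36.
Hole:
Σ = (-5) + (-26) + (11) + (25) = 5
Area = |Σ|/2 = 2.5.
Net area = 36 − 2.5 = 33.5.

33.5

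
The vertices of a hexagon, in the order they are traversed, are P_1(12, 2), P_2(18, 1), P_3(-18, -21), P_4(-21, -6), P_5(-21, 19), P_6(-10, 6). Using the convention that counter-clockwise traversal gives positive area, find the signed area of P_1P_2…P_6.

Σ = (-24) + (-360) + (-333) + (-525) + (64) + (-92) = -1270
Signed area = Σ/2 = -635 (negative ⇒ clockwise traversal).

-635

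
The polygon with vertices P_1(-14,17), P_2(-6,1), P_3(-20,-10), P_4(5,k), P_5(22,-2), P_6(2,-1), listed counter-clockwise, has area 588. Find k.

Write out the shoelace sum; only the two edges meeting at P_4 involve k:
2·Area = [((-20)·k − 5·(-10)) + (5·(-2) − 22·k)] + 170
       = -42·k + 210 = 1176
⇒ k = -23.

-23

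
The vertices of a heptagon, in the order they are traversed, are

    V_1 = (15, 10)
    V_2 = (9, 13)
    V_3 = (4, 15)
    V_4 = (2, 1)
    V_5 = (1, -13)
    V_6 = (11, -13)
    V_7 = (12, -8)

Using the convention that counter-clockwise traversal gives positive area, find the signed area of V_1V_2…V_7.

Apply Gauss's area formula: 2A = Σ (x_i·y_{i+1} − x_{i+1}·y_i), indices taken mod 7.
V_1→V_2: (15)(13) − (9)(10) = 105
V_2→V_3: (9)(15) − (4)(13) = 83
V_3→V_4: (4)(1) − (2)(15) = -26
V_4→V_5: (2)(-13) − (1)(1) = -27
V_5→V_6: (1)(-13) − (11)(-13) = 130
V_6→V_7: (11)(-8) − (12)(-13) = 68
V_7→V_1: (12)(10) − (15)(-8) = 240
Σ = 573
Signed area = Σ/2 = 286.5 (positive ⇒ counter-clockwise traversal).

286.5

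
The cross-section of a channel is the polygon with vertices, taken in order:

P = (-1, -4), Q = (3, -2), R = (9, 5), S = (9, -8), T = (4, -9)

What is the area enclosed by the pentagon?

Apply the shoelace formula: 2A = Σ (x_i·y_{i+1} − x_{i+1}·y_i), indices taken mod 5.
Σ = (14) + (33) + (-117) + (-49) + (-25) = -144
Area = |Σ|/2 = 72.

72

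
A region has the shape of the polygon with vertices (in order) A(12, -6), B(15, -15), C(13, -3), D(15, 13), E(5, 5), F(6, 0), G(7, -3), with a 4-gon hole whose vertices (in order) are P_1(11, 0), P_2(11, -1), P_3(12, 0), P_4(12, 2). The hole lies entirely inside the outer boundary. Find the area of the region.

113.5

Outer boundary:
Apply the surveyor's formula: 2A = Σ (x_i·y_{i+1} − x_{i+1}·y_i), indices taken mod 7.
Cross-terms: -90, 150, 214, 10, -30, -18, -6  ⇒  Σ = 230
Area = |Σ|/2 = 115.
Hole:
Apply the shoelace (surveyor's) formula: 2A = Σ (x_i·y_{i+1} − x_{i+1}·y_i), indices taken mod 4.
Σ = (-11) + (12) + (24) + (-22) = 3
Area = |Σ|/2 = 1.5.
Net area = 115 − 1.5 = 113.5.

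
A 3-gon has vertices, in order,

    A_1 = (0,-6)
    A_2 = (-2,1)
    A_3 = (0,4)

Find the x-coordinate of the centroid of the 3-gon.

Apply the surveyor's formula. First the cross-terms c_i = x_i·y_{i+1} − x_{i+1}·y_i:
  -12, -8, 0  ⇒  2A = -20, A = -10.
Then Σ (x_i + x_{i+1})·c_i = 40, so x̄ = 40 / (6·(-10)) = -2/3.

-2/3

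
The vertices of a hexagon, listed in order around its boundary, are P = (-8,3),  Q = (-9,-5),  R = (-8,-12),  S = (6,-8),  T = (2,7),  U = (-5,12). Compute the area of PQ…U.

234.5

Σ = (67) + (68) + (136) + (58) + (59) + (81) = 469
Area = |Σ|/2 = 234.5.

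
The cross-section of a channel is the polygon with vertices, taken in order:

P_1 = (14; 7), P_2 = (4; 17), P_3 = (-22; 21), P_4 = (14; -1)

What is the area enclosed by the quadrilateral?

Σ = (210) + (458) + (-272) + (112) = 508
Area = |Σ|/2 = 254.

254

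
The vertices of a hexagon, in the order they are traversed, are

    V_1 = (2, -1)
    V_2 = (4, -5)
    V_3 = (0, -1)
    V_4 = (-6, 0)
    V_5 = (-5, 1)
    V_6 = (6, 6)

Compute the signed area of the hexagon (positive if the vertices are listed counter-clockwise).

Cross-terms: -6, -4, -6, -6, -36, -18  ⇒  Σ = -76
Signed area = Σ/2 = -38 (negative ⇒ clockwise traversal).

-38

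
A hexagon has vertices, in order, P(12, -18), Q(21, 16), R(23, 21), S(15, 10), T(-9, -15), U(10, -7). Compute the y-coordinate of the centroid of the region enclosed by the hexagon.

Apply the surveyor's formula. First the cross-terms c_i = x_i·y_{i+1} − x_{i+1}·y_i:
  570, 73, -85, -135, 213, -96  ⇒  2A = 540, A = 270.
Then Σ (y_i + y_{i+1})·c_i = -2685, so ȳ = -2685 / (6·270) = -179/108.

-179/108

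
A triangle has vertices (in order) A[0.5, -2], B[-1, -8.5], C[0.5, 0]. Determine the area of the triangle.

1.5

Apply the surveyor's formula: 2A = Σ (x_i·y_{i+1} − x_{i+1}·y_i), indices taken mod 3.
A→B: (0.5)(-8.5) − (-1)(-2) = -6.25
B→C: (-1)(0) − (0.5)(-8.5) = 4.25
C→A: (0.5)(-2) − (0.5)(0) = -1
Σ = -3
Area = |Σ|/2 = 1.5.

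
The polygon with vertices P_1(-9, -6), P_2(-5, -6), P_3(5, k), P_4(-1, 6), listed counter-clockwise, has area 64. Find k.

The doubled signed area Σ (x_i y_{i+1} − x_{i+1} y_i) is linear in k.
With k=0 it equals 144; the coefficient of k is -4 (from the two edges through P_3).
So -4·k + 144 = 2·64 = 128 ⇒ k = 4.

4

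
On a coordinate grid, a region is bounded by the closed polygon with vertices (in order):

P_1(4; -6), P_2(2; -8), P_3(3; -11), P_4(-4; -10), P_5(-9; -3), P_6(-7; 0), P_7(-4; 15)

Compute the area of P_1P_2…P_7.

166

Apply the shoelace (surveyor's) formula: 2A = Σ (x_i·y_{i+1} − x_{i+1}·y_i), indices taken mod 7.
Σ = (-20) + (2) + (-74) + (-78) + (-21) + (-105) + (-36) = -332
Area = |Σ|/2 = 166.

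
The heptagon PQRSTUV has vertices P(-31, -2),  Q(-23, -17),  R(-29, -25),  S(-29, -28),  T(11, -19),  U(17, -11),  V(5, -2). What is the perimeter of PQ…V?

132

|PQ| = √((8)² + (-15)²) = √289 = 17
|QR| = √((-6)² + (-8)²) = √100 = 10
|RS| = √((0)² + (-3)²) = √9 = 3
|ST| = √((40)² + (9)²) = √1681 = 41
|TU| = √((6)² + (8)²) = √100 = 10
|UV| = √((-12)² + (9)²) = √225 = 15
|VP| = √((-36)² + (0)²) = √1296 = 36
Perimeter = 17 + 10 + 3 + 41 + 10 + 15 + 36 = 132.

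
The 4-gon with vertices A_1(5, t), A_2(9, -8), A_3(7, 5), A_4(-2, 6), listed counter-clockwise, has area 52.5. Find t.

-2

Write out the shoelace sum; only the two edges meeting at A_1 involve t:
2·Area = [((-2)·t − 5·6) + (5·(-8) − 9·t)] + 153
       = -11·t + 83 = 105
⇒ t = -2.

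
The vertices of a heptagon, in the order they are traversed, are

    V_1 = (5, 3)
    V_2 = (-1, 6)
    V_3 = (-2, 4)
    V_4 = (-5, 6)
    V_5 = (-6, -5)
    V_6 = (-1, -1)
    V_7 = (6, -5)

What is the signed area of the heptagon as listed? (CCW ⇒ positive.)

82.5

Apply the surveyor's formula: 2A = Σ (x_i·y_{i+1} − x_{i+1}·y_i), indices taken mod 7.
Σ = (33) + (8) + (8) + (61) + (1) + (11) + (43) = 165
Signed area = Σ/2 = 82.5 (positive ⇒ counter-clockwise traversal).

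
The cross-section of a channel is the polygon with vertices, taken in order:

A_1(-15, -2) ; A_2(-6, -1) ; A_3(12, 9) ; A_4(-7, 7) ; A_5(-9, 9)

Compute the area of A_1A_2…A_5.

130.5

Σ = (3) + (-42) + (147) + (0) + (153) = 261
Area = |Σ|/2 = 130.5.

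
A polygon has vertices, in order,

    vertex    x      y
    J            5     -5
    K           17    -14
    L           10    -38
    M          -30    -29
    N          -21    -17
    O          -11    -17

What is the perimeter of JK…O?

|JK| = √((12)² + (-9)²) = √225 = 15
|KL| = √((-7)² + (-24)²) = √625 = 25
|LM| = √((-40)² + (9)²) = √1681 = 41
|MN| = √((9)² + (12)²) = √225 = 15
|NO| = √((10)² + (0)²) = √100 = 10
|OJ| = √((16)² + (12)²) = √400 = 20
Perimeter = 15 + 25 + 41 + 15 + 10 + 20 = 126.

126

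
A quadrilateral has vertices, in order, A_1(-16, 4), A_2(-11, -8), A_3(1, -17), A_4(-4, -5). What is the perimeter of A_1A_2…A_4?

|A_1A_2| = √((5)² + (-12)²) = √169 = 13
|A_2A_3| = √((12)² + (-9)²) = √225 = 15
|A_3A_4| = √((-5)² + (12)²) = √169 = 13
|A_4A_1| = √((-12)² + (9)²) = √225 = 15
Perimeter = 13 + 15 + 13 + 15 = 56.

56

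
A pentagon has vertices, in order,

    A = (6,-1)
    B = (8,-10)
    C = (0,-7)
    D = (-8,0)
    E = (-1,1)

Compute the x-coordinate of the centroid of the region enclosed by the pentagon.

Apply the shoelace formula. First the cross-terms c_i = x_i·y_{i+1} − x_{i+1}·y_i:
  -52, -56, -56, -8, -5  ⇒  2A = -177, A = -88.5.
Then Σ (x_i + x_{i+1})·c_i = -681, so x̄ = -681 / (6·(-88.5)) = 227/177.

227/177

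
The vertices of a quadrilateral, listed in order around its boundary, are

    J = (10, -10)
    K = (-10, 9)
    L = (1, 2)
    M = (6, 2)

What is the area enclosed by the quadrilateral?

64.5

Apply the shoelace (surveyor's) formula: 2A = Σ (x_i·y_{i+1} − x_{i+1}·y_i), indices taken mod 4.
J→K: (10)(9) − (-10)(-10) = -10
K→L: (-10)(2) − (1)(9) = -29
L→M: (1)(2) − (6)(2) = -10
M→J: (6)(-10) − (10)(2) = -80
Σ = -129
Area = |Σ|/2 = 64.5.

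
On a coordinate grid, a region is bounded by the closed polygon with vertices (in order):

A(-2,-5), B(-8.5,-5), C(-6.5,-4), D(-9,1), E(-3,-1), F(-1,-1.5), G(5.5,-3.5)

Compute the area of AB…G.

Σ = (-32.5) + (1.5) + (-42.5) + (12) + (3.5) + (11.75) + (-34.5) = -80.75
Area = |Σ|/2 = 40.375.

40.375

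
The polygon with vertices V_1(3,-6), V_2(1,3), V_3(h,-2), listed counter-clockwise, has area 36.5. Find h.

-6

The doubled signed area Σ (x_i y_{i+1} − x_{i+1} y_i) is linear in h.
With h=0 it equals 19; the coefficient of h is -9 (from the two edges through V_3).
So -9·h + 19 = 2·36.5 = 73 ⇒ h = -6.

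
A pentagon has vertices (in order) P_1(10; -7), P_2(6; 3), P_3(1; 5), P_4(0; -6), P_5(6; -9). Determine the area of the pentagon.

88.5

Apply the shoelace (surveyor's) formula: 2A = Σ (x_i·y_{i+1} − x_{i+1}·y_i), indices taken mod 5.
Cross-terms: 72, 27, -6, 36, 48  ⇒  Σ = 177
Area = |Σ|/2 = 88.5.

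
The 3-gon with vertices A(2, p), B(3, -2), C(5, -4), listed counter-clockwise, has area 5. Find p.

4

Write out the shoelace sum; only the two edges meeting at A involve p:
2·Area = [(5·p − 2·(-4)) + (2·(-2) − 3·p)] + -2
       = 2·p + 2 = 10
⇒ p = 4.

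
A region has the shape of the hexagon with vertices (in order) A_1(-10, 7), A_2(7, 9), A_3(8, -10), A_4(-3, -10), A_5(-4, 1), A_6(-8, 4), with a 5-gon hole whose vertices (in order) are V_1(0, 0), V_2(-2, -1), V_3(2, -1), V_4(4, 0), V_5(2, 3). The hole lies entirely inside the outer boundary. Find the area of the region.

Outer boundary:
Apply the surveyor's formula: 2A = Σ (x_i·y_{i+1} − x_{i+1}·y_i), indices taken mod 6.
Σ = (-139) + (-142) + (-110) + (-43) + (-8) + (-16) = -458
Area = |Σ|/2 = 229.
Hole:
Apply the shoelace (surveyor's) formula: 2A = Σ (x_i·y_{i+1} − x_{i+1}·y_i), indices taken mod 5.
Cross-terms: 0, 4, 4, 12, 0  ⇒  Σ = 20
Area = |Σ|/2 = 10.
Net area = 229 − 10 = 219.

219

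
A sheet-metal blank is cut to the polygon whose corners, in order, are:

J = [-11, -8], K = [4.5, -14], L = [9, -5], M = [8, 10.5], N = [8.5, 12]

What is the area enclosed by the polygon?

249.375

J→K: (-11)(-14) − (4.5)(-8) = 190
K→L: (4.5)(-5) − (9)(-14) = 103.5
L→M: (9)(10.5) − (8)(-5) = 134.5
M→N: (8)(12) − (8.5)(10.5) = 6.75
N→J: (8.5)(-8) − (-11)(12) = 64
Σ = 498.75
Area = |Σ|/2 = 249.375.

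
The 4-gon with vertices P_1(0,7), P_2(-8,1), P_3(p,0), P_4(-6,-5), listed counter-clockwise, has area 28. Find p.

-7

The doubled signed area Σ (x_i y_{i+1} − x_{i+1} y_i) is linear in p.
With p=0 it equals 14; the coefficient of p is -6 (from the two edges through P_3).
So -6·p + 14 = 2·28 = 56 ⇒ p = -7.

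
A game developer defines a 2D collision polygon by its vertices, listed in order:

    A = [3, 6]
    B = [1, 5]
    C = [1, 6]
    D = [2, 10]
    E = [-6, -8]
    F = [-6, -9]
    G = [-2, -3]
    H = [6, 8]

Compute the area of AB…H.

Cross-terms: 9, 1, -2, 44, 6, 0, 2, 12  ⇒  Σ = 72
Area = |Σ|/2 = 36.

36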